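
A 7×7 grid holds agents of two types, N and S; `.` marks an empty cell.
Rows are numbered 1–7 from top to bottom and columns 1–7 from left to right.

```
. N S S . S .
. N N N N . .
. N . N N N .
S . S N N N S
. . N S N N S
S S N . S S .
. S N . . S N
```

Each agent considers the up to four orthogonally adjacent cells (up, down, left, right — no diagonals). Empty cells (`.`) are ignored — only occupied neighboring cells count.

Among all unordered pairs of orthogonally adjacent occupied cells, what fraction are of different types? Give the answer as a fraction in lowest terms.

3/8

Scan each occupied cell's neighbors to the right and below so each pair is counted once.
Row 1: N(1,2)–S(1,3)≠ N(1,2)–N(2,2)= S(1,3)–S(1,4)= S(1,3)–N(2,3)≠ S(1,4)–N(2,4)≠  → 3/5 unlike.
Row 2: N(2,2)–N(2,3)= N(2,2)–N(3,2)= N(2,3)–N(2,4)= N(2,4)–N(2,5)= N(2,4)–N(3,4)= N(2,5)–N(3,5)=  → 0/6 unlike.
Row 3: N(3,4)–N(3,5)= N(3,4)–N(4,4)= N(3,5)–N(3,6)= N(3,5)–N(4,5)= N(3,6)–N(4,6)=  → 0/5 unlike.
Row 4: S(4,3)–N(4,4)≠ S(4,3)–N(5,3)≠ N(4,4)–N(4,5)= N(4,4)–S(5,4)≠ N(4,5)–N(4,6)= N(4,5)–N(5,5)= N(4,6)–S(4,7)≠ N(4,6)–N(5,6)= S(4,7)–S(5,7)=  → 4/9 unlike.
Row 5: N(5,3)–S(5,4)≠ N(5,3)–N(6,3)= S(5,4)–N(5,5)≠ N(5,5)–N(5,6)= N(5,5)–S(6,5)≠ N(5,6)–S(5,7)≠ N(5,6)–S(6,6)≠  → 5/7 unlike.
Row 6: S(6,1)–S(6,2)= S(6,2)–N(6,3)≠ S(6,2)–S(7,2)= N(6,3)–N(7,3)= S(6,5)–S(6,6)= S(6,6)–S(7,6)=  → 1/6 unlike.
Row 7: S(7,2)–N(7,3)≠ S(7,6)–N(7,7)≠  → 2/2 unlike.
Total adjacent occupied pairs: 40; unlike-type pairs: 15.
15/40 reduces to 3/8.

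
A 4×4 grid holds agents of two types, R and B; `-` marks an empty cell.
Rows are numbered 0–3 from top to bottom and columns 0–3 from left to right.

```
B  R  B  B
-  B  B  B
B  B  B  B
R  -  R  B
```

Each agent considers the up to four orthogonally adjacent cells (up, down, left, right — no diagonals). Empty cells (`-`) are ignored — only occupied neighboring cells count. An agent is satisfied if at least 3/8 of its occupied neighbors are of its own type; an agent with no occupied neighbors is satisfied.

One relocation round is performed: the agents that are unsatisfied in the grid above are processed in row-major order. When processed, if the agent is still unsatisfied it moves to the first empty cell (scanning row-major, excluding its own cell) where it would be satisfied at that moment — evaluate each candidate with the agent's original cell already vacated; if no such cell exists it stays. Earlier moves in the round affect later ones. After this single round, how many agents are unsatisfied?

1

Initially unsatisfied (in order): (0,0), (0,1), (3,0), (3,2).
  (0,0) → (1,0).
  (0,1) → (3,1).
  (3,0): now satisfied by earlier moves; stays.
  (3,2): no empty cell satisfies it; stays.
Resulting grid:
- - B B
B B B B
B B B B
R R R B
Unsatisfied now: (3,2).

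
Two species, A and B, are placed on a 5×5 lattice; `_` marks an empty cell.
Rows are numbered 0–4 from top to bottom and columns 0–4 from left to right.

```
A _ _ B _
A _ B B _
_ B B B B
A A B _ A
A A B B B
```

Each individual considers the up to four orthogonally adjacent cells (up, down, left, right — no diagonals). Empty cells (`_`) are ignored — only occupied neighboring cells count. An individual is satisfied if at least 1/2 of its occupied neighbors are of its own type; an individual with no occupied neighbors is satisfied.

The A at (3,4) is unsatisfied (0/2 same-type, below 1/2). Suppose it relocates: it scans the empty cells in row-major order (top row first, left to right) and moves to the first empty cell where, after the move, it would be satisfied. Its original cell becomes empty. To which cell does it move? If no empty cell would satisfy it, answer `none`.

(0,1)

Vacating (3,4). Empty cells in order:
  (0,1): 1/1 same-type → satisfied — stop here.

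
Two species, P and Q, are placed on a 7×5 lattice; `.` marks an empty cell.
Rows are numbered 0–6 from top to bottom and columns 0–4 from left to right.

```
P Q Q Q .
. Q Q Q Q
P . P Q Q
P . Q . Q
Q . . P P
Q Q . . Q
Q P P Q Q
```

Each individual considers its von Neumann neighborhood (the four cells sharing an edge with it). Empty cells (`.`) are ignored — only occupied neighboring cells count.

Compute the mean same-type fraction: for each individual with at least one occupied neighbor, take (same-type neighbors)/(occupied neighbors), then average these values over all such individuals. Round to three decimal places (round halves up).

(0,0)P 0/1
(0,1)Q 2/3
(0,2)Q 3/3
(0,3)Q 2/2
(1,1)Q 2/2
(1,2)Q 3/4
(1,3)Q 4/4
(1,4)Q 2/2
(2,0)P 1/1
(2,2)P 0/3
(2,3)Q 2/3
(2,4)Q 3/3
(3,0)P 1/2
(3,2)Q 0/1
(3,4)Q 1/2
(4,0)Q 1/2
(4,3)P 1/1
(4,4)P 1/3
(5,0)Q 3/3
(5,1)Q 1/2
(5,4)Q 1/2
(6,0)Q 1/2
(6,1)P 1/3
(6,2)P 1/2
(6,3)Q 1/2
(6,4)Q 2/2
Sum over 26 individuals: 0/1 + 2/3 + 3/3 + 2/2 + 2/2 + 3/4 + 4/4 + 2/2 + 1/1 + 0/3 + 2/3 + 3/3 + 1/2 + 0/1 + 1/2 + 1/2 + 1/1 + 1/3 + 3/3 + 1/2 + 1/2 + 1/2 + 1/3 + 1/2 + 1/2 + 2/2 = 67/4; mean = 67/4 ÷ 26 = 67/104 = 0.644230… → 0.644.

0.644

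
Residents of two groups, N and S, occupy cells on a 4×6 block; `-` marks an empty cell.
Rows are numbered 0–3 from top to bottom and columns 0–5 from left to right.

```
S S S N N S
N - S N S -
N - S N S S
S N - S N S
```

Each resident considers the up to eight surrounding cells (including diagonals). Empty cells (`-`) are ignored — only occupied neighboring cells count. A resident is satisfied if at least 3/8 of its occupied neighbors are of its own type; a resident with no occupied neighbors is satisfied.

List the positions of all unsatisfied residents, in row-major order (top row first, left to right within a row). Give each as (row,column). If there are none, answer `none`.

(1,0), (2,3), (3,0), (3,1), (3,4)

(0,0)S 1/2 satisfied
(0,1)S 3/4 satisfied
(0,2)S 2/4 satisfied
(0,3)N 2/5 satisfied
(0,4)N 2/4 satisfied
(0,5)S 1/2 satisfied
(1,0)N 1/3 not
(1,2)S 3/6 satisfied
(1,3)N 3/8 satisfied
(1,4)S 3/7 satisfied
(2,0)N 2/3 satisfied
(2,2)S 2/5 satisfied
(2,3)N 2/7 not
(2,4)S 4/7 satisfied
(2,5)S 3/4 satisfied
(3,0)S 0/2 not
(3,1)N 1/3 not
(3,3)S 2/4 satisfied
(3,4)N 1/5 not
(3,5)S 2/3 satisfied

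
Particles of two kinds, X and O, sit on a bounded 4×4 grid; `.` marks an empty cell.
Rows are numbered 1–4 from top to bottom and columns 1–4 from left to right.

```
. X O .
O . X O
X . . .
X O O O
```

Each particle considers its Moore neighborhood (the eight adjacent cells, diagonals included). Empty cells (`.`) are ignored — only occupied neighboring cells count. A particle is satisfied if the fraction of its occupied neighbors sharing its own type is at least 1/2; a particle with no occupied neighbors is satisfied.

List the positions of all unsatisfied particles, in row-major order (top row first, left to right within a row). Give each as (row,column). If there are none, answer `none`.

(1,2), (1,3), (2,1), (2,3), (3,1), (4,2)

Row 1: (1,2)X 1/3 not · (1,3)O 1/3 not
Row 2: (2,1)O 0/2 not · (2,3)X 1/3 not · (2,4)O 1/2 satisfied
Row 3: (3,1)X 1/3 not
Row 4: (4,1)X 1/2 satisfied · (4,2)O 1/3 not · (4,3)O 2/2 satisfied · (4,4)O 1/1 satisfied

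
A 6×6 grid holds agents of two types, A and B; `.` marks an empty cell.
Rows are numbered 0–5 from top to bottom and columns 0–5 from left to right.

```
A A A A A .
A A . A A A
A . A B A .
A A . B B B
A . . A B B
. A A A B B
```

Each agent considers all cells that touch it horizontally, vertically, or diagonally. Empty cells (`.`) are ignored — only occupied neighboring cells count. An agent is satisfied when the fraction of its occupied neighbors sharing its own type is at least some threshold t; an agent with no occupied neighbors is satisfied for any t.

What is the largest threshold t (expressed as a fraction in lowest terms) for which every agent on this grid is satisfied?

1/3

(0,0)A 3/3
(0,1)A 4/4
(0,2)A 4/4
(0,3)A 4/4
(0,4)A 4/4
(1,0)A 4/4
(1,1)A 6/6
(1,3)A 6/7
(1,4)A 5/6
(1,5)A 3/3
(2,0)A 4/4
(2,2)A 3/5
(2,3)B 2/6
(2,4)A 3/7
(3,0)A 3/3
(3,1)A 4/4
(3,3)B 3/6
(3,4)B 5/7
(3,5)B 3/4
(4,0)A 3/3
(4,3)A 2/6
(4,4)B 6/8
(4,5)B 5/5
(5,1)A 2/2
(5,2)A 3/3
(5,3)A 2/4
(5,4)B 3/5
(5,5)B 3/3
The smallest same-type fraction is 2/6 at (2,3), which reduces to 1/3. Any threshold above that leaves this agent unsatisfied.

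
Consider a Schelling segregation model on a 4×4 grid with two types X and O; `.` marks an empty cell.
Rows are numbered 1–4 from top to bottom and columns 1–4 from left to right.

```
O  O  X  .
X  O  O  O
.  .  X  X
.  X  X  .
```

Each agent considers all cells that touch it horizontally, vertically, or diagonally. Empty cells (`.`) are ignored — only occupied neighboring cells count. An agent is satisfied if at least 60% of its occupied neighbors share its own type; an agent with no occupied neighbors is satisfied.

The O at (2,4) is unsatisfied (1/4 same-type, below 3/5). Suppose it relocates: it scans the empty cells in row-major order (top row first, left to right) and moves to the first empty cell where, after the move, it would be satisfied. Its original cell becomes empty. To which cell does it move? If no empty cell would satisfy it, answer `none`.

none

Vacating (2,4). Empty cells in order:
  (1,4): 1/2 same-type → still unsatisfied.
  (3,1): 1/3 same-type → still unsatisfied.
  (3,2): 2/6 same-type → still unsatisfied.
  (4,1): 0/1 same-type → still unsatisfied.
  (4,4): 0/3 same-type → still unsatisfied.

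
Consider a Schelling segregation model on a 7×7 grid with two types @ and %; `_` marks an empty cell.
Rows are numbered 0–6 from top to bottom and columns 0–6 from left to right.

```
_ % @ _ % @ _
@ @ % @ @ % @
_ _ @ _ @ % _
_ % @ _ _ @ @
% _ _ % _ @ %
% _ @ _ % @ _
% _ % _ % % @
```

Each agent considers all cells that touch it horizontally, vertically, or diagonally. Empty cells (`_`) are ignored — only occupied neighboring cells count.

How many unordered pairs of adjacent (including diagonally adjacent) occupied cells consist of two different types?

33

Scan each occupied cell's neighbors to the right and below (and the two forward diagonals) so each pair is counted once.
Row 0: %(0,1)–@(0,2)≠ %(0,1)–@(1,1)≠ %(0,1)–%(1,2)= %(0,1)–@(1,0)≠ @(0,2)–%(1,2)≠ @(0,2)–@(1,3)= @(0,2)–@(1,1)= %(0,4)–@(0,5)≠ %(0,4)–@(1,4)≠ %(0,4)–%(1,5)= %(0,4)–@(1,3)≠ @(0,5)–%(1,5)≠ @(0,5)–@(1,6)= @(0,5)–@(1,4)=  → 8/14 unlike.
Row 1: @(1,0)–@(1,1)= @(1,1)–%(1,2)≠ @(1,1)–@(2,2)= %(1,2)–@(1,3)≠ %(1,2)–@(2,2)≠ @(1,3)–@(1,4)= @(1,3)–@(2,4)= @(1,3)–@(2,2)= @(1,4)–%(1,5)≠ @(1,4)–@(2,4)= @(1,4)–%(2,5)≠ %(1,5)–@(1,6)≠ %(1,5)–%(2,5)= %(1,5)–@(2,4)≠ @(1,6)–%(2,5)≠  → 8/15 unlike.
Row 2: @(2,2)–@(3,2)= @(2,2)–%(3,1)≠ @(2,4)–%(2,5)≠ @(2,4)–@(3,5)= %(2,5)–@(3,5)≠ %(2,5)–@(3,6)≠  → 4/6 unlike.
Row 3: %(3,1)–@(3,2)≠ %(3,1)–%(4,0)= @(3,2)–%(4,3)≠ @(3,5)–@(3,6)= @(3,5)–@(4,5)= @(3,5)–%(4,6)≠ @(3,6)–%(4,6)≠ @(3,6)–@(4,5)=  → 4/8 unlike.
Row 4: %(4,0)–%(5,0)= %(4,3)–%(5,4)= %(4,3)–@(5,2)≠ @(4,5)–%(4,6)≠ @(4,5)–@(5,5)= @(4,5)–%(5,4)≠ %(4,6)–@(5,5)≠  → 4/7 unlike.
Row 5: %(5,0)–%(6,0)= @(5,2)–%(6,2)≠ %(5,4)–@(5,5)≠ %(5,4)–%(6,4)= %(5,4)–%(6,5)= @(5,5)–%(6,5)≠ @(5,5)–@(6,6)= @(5,5)–%(6,4)≠  → 4/8 unlike.
Row 6: %(6,4)–%(6,5)= %(6,5)–@(6,6)≠  → 1/2 unlike.
Total adjacent occupied pairs: 60; unlike-type pairs: 33.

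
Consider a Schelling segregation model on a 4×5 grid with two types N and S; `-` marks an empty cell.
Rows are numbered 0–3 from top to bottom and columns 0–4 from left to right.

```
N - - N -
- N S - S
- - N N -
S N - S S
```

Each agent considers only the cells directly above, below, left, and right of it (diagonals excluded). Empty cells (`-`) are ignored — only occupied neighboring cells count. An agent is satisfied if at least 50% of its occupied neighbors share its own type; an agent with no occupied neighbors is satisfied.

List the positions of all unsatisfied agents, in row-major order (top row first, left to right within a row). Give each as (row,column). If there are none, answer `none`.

(1,1), (1,2), (3,0), (3,1)

Row 0: (0,0)N 0/0 ✓ · (0,3)N 0/0 ✓
Row 1: (1,1)N 0/1 ✗ · (1,2)S 0/2 ✗ · (1,4)S 0/0 ✓
Row 2: (2,2)N 1/2 ✓ · (2,3)N 1/2 ✓
Row 3: (3,0)S 0/1 ✗ · (3,1)N 0/1 ✗ · (3,3)S 1/2 ✓ · (3,4)S 1/1 ✓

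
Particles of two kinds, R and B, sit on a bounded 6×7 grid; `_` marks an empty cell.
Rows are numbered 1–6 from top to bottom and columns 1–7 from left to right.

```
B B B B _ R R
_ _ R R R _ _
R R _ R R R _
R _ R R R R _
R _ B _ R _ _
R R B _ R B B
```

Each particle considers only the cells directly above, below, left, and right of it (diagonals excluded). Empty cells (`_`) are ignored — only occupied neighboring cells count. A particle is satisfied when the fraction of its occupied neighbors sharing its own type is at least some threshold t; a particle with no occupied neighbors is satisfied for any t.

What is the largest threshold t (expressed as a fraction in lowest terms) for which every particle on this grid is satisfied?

1/2

(1,1)B 1/1
(1,2)B 2/2
(1,3)B 2/3
(1,4)B 1/2
(1,6)R 1/1
(1,7)R 1/1
(2,3)R 1/2
(2,4)R 3/4
(2,5)R 2/2
(3,1)R 2/2
(3,2)R 1/1
(3,4)R 3/3
(3,5)R 4/4
(3,6)R 2/2
(4,1)R 2/2
(4,3)R 1/2
(4,4)R 3/3
(4,5)R 4/4
(4,6)R 2/2
(5,1)R 2/2
(5,3)B 1/2
(5,5)R 2/2
(6,1)R 2/2
(6,2)R 1/2
(6,3)B 1/2
(6,5)R 1/2
(6,6)B 1/2
(6,7)B 1/1
The smallest same-type fraction is 1/2 at (1,4), which reduces to 1/2. Any threshold above that leaves this particle unsatisfied.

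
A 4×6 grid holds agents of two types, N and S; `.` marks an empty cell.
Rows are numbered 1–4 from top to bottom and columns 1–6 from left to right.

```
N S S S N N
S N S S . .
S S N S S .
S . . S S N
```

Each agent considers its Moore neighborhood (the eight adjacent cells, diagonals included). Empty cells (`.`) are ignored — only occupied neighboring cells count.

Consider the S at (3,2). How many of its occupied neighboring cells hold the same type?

4

Occupied neighbors of (3,2): (2,1)=S, (2,2)=N, (2,3)=S, (3,1)=S, (3,3)=N, (4,1)=S.
Same type (S): 4 of 6.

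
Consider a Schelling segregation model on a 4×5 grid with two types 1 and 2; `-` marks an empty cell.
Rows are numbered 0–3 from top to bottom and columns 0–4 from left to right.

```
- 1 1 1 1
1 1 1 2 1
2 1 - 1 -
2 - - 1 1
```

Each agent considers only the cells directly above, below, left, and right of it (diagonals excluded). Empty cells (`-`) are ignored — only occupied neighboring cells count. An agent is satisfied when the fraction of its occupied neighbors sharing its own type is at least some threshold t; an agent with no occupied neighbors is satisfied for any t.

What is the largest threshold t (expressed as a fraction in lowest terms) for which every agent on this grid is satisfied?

0/1

Row 0: (0,1)1 2/2 · (0,2)1 3/3 · (0,3)1 2/3 · (0,4)1 2/2
Row 1: (1,0)1 1/2 · (1,1)1 4/4 · (1,2)1 2/3 · (1,3)2 0/4 · (1,4)1 1/2
Row 2: (2,0)2 1/3 · (2,1)1 1/2 · (2,3)1 1/2
Row 3: (3,0)2 1/1 · (3,3)1 2/2 · (3,4)1 1/1
The smallest same-type fraction is 0/4 at (1,3), which reduces to 0/1. Any threshold above that leaves this agent unsatisfied.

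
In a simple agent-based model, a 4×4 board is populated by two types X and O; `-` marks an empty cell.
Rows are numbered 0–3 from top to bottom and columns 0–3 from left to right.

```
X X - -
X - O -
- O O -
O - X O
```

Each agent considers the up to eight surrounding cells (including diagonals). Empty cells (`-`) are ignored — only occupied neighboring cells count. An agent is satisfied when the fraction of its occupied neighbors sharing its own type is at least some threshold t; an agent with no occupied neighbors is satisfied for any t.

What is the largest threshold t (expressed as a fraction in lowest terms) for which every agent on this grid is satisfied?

(0,0)X 2/2
(0,1)X 2/3
(1,0)X 2/3
(1,2)O 2/3
(2,1)O 3/5
(2,2)O 3/4
(3,0)O 1/1
(3,2)X 0/3
(3,3)O 1/2
The smallest same-type fraction is 0/3 at (3,2), which reduces to 0/1. Any threshold above that leaves this agent unsatisfied.

0/1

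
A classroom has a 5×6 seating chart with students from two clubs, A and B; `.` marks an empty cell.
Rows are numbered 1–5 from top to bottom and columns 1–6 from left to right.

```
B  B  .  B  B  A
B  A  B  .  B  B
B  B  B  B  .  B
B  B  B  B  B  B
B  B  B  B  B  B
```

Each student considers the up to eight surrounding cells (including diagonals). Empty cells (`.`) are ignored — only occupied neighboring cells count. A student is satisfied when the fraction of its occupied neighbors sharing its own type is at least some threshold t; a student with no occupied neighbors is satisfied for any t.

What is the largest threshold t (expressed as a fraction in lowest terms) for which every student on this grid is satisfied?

Row 1: (1,1)B 2/3 · (1,2)B 3/4 · (1,4)B 3/3 · (1,5)B 3/4 · (1,6)A 0/3
Row 2: (2,1)B 4/5 · (2,2)A 0/7 · (2,3)B 5/6 · (2,5)B 5/6 · (2,6)B 3/4
Row 3: (3,1)B 4/5 · (3,2)B 7/8 · (3,3)B 6/7 · (3,4)B 6/6 · (3,6)B 4/4
Row 4: (4,1)B 5/5 · (4,2)B 8/8 · (4,3)B 8/8 · (4,4)B 7/7 · (4,5)B 7/7 · (4,6)B 4/4
Row 5: (5,1)B 3/3 · (5,2)B 5/5 · (5,3)B 5/5 · (5,4)B 5/5 · (5,5)B 5/5 · (5,6)B 3/3
The smallest same-type fraction is 0/3 at (1,6), which reduces to 0/1. Any threshold above that leaves this student unsatisfied.

0/1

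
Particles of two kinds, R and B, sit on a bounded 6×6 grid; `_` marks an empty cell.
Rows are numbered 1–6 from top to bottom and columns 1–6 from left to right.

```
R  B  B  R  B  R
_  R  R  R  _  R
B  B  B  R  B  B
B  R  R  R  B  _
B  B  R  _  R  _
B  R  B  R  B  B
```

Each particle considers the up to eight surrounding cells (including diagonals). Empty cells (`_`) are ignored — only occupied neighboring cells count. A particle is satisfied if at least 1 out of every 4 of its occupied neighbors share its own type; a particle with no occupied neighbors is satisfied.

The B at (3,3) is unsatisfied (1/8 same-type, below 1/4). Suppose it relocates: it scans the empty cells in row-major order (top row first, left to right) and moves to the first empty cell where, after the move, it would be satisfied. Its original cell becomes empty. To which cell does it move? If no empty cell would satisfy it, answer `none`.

Vacating (3,3). Empty cells in order:
  (2,1): 3/5 same-type → satisfied — stop here.

(2,1)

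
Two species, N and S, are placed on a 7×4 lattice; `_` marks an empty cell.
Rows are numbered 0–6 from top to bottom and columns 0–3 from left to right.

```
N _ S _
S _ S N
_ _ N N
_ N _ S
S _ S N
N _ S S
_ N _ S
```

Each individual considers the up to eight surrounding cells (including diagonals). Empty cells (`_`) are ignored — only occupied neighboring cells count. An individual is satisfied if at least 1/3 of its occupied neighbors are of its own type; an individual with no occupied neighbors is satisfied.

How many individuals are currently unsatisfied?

(0,0)N 0/1 ✗
(0,2)S 1/2 ✓
(1,0)S 0/1 ✗
(1,2)S 1/4 ✗
(1,3)N 2/4 ✓
(2,2)N 3/5 ✓
(2,3)N 2/4 ✓
(3,1)N 1/3 ✓
(3,3)S 1/4 ✗
(4,0)S 0/2 ✗
(4,2)S 3/5 ✓
(4,3)N 0/4 ✗
(5,0)N 1/2 ✓
(5,2)S 3/5 ✓
(5,3)S 3/4 ✓
(6,1)N 1/2 ✓
(6,3)S 2/2 ✓
Unsatisfied: (0,0), (1,0), (1,2), (3,3), (4,0), (4,3) — 6 in total.

6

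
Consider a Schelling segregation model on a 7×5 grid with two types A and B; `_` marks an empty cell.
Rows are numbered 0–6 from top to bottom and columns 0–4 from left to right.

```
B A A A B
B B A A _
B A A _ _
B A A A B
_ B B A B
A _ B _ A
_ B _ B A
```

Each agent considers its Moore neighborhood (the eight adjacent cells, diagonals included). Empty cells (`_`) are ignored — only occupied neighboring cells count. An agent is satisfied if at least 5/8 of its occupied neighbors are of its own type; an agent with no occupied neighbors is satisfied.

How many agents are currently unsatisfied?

Row 0: (0,0)B 2/3 ok · (0,1)A 2/5 unhappy · (0,2)A 4/5 ok · (0,3)A 3/4 ok · (0,4)B 0/2 unhappy
Row 1: (1,0)B 3/5 unhappy · (1,1)B 3/8 unhappy · (1,2)A 6/7 ok · (1,3)A 4/5 ok
Row 2: (2,0)B 3/5 unhappy · (2,1)A 4/8 unhappy · (2,2)A 6/7 ok
Row 3: (3,0)B 2/4 unhappy · (3,1)A 3/7 unhappy · (3,2)A 5/7 ok · (3,3)A 3/6 unhappy · (3,4)B 1/3 unhappy
Row 4: (4,1)B 3/6 unhappy · (4,2)B 2/6 unhappy · (4,3)A 3/7 unhappy · (4,4)B 1/4 unhappy
Row 5: (5,0)A 0/2 unhappy · (5,2)B 4/5 ok · (5,4)A 2/4 unhappy
Row 6: (6,1)B 1/2 unhappy · (6,3)B 1/3 unhappy · (6,4)A 1/2 unhappy
Unsatisfied: (0,1), (0,4), (1,0), (1,1), (2,0), (2,1), (3,0), (3,1), (3,3), (3,4), (4,1), (4,2), (4,3), (4,4), (5,0), (5,4), (6,1), (6,3), (6,4) — 19 in total.

19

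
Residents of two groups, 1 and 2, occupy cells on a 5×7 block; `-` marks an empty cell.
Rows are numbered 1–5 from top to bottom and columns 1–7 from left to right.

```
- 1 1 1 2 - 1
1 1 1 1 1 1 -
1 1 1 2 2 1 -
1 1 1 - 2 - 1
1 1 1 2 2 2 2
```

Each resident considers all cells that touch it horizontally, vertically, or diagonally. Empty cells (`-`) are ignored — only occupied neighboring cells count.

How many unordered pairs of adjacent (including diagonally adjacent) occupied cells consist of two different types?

Scan each occupied cell's neighbors to the right and below (and the two forward diagonals) so each pair is counted once.
Row 1: 1(1,2)–1(1,3)= 1(1,2)–1(2,2)= 1(1,2)–1(2,3)= 1(1,2)–1(2,1)= 1(1,3)–1(1,4)= 1(1,3)–1(2,3)= 1(1,3)–1(2,4)= 1(1,3)–1(2,2)= 1(1,4)–2(1,5)≠ 1(1,4)–1(2,4)= 1(1,4)–1(2,5)= 1(1,4)–1(2,3)= 2(1,5)–1(2,5)≠ 2(1,5)–1(2,6)≠ 2(1,5)–1(2,4)≠ 1(1,7)–1(2,6)=  → 4/16 unlike.
Row 2: 1(2,1)–1(2,2)= 1(2,1)–1(3,1)= 1(2,1)–1(3,2)= 1(2,2)–1(2,3)= 1(2,2)–1(3,2)= 1(2,2)–1(3,3)= 1(2,2)–1(3,1)= 1(2,3)–1(2,4)= 1(2,3)–1(3,3)= 1(2,3)–2(3,4)≠ 1(2,3)–1(3,2)= 1(2,4)–1(2,5)= 1(2,4)–2(3,4)≠ 1(2,4)–2(3,5)≠ 1(2,4)–1(3,3)= 1(2,5)–1(2,6)= 1(2,5)–2(3,5)≠ 1(2,5)–1(3,6)= 1(2,5)–2(3,4)≠ 1(2,6)–1(3,6)= 1(2,6)–2(3,5)≠  → 6/21 unlike.
Row 3: 1(3,1)–1(3,2)= 1(3,1)–1(4,1)= 1(3,1)–1(4,2)= 1(3,2)–1(3,3)= 1(3,2)–1(4,2)= 1(3,2)–1(4,3)= 1(3,2)–1(4,1)= 1(3,3)–2(3,4)≠ 1(3,3)–1(4,3)= 1(3,3)–1(4,2)= 2(3,4)–2(3,5)= 2(3,4)–2(4,5)= 2(3,4)–1(4,3)≠ 2(3,5)–1(3,6)≠ 2(3,5)–2(4,5)= 1(3,6)–1(4,7)= 1(3,6)–2(4,5)≠  → 4/17 unlike.
Row 4: 1(4,1)–1(4,2)= 1(4,1)–1(5,1)= 1(4,1)–1(5,2)= 1(4,2)–1(4,3)= 1(4,2)–1(5,2)= 1(4,2)–1(5,3)= 1(4,2)–1(5,1)= 1(4,3)–1(5,3)= 1(4,3)–2(5,4)≠ 1(4,3)–1(5,2)= 2(4,5)–2(5,5)= 2(4,5)–2(5,6)= 2(4,5)–2(5,4)= 1(4,7)–2(5,7)≠ 1(4,7)–2(5,6)≠  → 3/15 unlike.
Row 5: 1(5,1)–1(5,2)= 1(5,2)–1(5,3)= 1(5,3)–2(5,4)≠ 2(5,4)–2(5,5)= 2(5,5)–2(5,6)= 2(5,6)–2(5,7)=  → 1/6 unlike.
Total adjacent occupied pairs: 75; unlike-type pairs: 18.

18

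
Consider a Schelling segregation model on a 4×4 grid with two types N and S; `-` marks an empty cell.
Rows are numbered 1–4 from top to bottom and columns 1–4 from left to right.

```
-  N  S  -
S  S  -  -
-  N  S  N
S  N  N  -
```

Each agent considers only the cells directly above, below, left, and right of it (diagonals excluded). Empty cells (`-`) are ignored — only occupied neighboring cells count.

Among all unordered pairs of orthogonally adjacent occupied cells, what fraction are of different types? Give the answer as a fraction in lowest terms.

7/10

Scan each occupied cell's neighbors to the right and below so each pair is counted once.
Row 1: N(1,2)–S(1,3)≠ N(1,2)–S(2,2)≠  → 2/2 unlike.
Row 2: S(2,1)–S(2,2)= S(2,2)–N(3,2)≠  → 1/2 unlike.
Row 3: N(3,2)–S(3,3)≠ N(3,2)–N(4,2)= S(3,3)–N(3,4)≠ S(3,3)–N(4,3)≠  → 3/4 unlike.
Row 4: S(4,1)–N(4,2)≠ N(4,2)–N(4,3)=  → 1/2 unlike.
Total adjacent occupied pairs: 10; unlike-type pairs: 7.
7/10 is already in lowest terms.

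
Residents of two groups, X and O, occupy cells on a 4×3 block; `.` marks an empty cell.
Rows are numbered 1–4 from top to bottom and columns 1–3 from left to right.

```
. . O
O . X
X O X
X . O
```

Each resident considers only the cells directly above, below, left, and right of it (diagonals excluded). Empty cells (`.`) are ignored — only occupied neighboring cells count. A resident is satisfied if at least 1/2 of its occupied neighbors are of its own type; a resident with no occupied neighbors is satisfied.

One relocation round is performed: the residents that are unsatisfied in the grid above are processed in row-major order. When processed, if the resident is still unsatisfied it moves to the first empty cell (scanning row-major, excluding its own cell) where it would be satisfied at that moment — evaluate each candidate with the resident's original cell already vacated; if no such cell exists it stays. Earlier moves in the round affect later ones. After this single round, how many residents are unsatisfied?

0

Initially unsatisfied (in order): (1,3), (2,1), (3,1), (3,2), (3,3), (4,3).
  (1,3) → (1,1).
  (2,1): now satisfied by earlier moves; stays.
  (3,1) → (1,3).
  (3,2) → (1,2).
  (3,3): now satisfied by earlier moves; stays.
  (4,3) → (2,2).
Resulting grid:
O O X
O O X
. . X
X . .
All satisfied now.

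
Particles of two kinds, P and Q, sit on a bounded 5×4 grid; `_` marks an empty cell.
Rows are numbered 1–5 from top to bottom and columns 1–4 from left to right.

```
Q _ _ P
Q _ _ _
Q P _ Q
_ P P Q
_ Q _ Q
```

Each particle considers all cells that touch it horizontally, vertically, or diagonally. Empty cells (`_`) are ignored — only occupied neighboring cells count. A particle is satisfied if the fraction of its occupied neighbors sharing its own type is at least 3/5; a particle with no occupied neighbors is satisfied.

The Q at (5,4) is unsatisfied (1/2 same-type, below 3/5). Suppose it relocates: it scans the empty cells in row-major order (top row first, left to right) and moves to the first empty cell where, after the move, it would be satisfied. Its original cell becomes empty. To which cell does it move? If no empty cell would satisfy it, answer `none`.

(1,2)

Vacating (5,4). Empty cells in order:
  (1,2): 2/2 same-type → satisfied — stop here.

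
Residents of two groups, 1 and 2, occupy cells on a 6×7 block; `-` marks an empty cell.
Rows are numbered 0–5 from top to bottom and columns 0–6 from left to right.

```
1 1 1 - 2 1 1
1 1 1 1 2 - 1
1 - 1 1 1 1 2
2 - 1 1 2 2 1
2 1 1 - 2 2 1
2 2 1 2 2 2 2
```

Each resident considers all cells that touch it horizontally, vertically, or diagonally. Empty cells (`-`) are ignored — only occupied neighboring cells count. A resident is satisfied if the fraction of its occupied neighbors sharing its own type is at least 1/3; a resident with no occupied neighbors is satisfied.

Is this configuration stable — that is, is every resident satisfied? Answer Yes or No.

No

Row 0: (0,0)1 3/3 ✓ · (0,1)1 5/5 ✓ · (0,2)1 4/4 ✓ · (0,4)2 1/3 ✓ · (0,5)1 2/4 ✓ · (0,6)1 2/2 ✓
Row 1: (1,0)1 4/4 ✓ · (1,1)1 7/7 ✓ · (1,2)1 6/6 ✓ · (1,3)1 5/7 ✓ · (1,4)2 1/6 ✗ · (1,6)1 3/4 ✓
Row 2: (2,0)1 2/3 ✓ · (2,2)1 6/6 ✓ · (2,3)1 6/8 ✓ · (2,4)1 4/7 ✓ · (2,5)1 3/7 ✓ · (2,6)2 1/4 ✗
Row 3: (3,0)2 1/3 ✓ · (3,2)1 5/5 ✓ · (3,3)1 5/7 ✓ · (3,4)2 3/7 ✓ · (3,5)2 4/8 ✓ · (3,6)1 2/5 ✓
Row 4: (4,0)2 3/4 ✓ · (4,1)1 3/7 ✓ · (4,2)1 4/6 ✓ · (4,4)2 6/7 ✓ · (4,5)2 6/8 ✓ · (4,6)1 1/5 ✗
Row 5: (5,0)2 2/3 ✓ · (5,1)2 2/5 ✓ · (5,2)1 2/4 ✓ · (5,3)2 2/4 ✓ · (5,4)2 4/4 ✓ · (5,5)2 4/5 ✓ · (5,6)2 2/3 ✓
For instance (1,4) has only 1/6 same-type neighbors, below 1/3.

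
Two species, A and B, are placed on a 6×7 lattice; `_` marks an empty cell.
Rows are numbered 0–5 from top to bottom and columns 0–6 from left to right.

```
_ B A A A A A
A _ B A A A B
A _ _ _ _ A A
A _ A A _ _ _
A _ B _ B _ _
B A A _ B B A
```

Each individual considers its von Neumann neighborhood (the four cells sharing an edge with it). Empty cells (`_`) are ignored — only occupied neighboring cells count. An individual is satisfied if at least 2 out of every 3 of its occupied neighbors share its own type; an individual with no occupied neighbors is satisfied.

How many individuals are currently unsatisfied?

14

Row 0: (0,1)B 0/1 not · (0,2)A 1/3 not · (0,3)A 3/3 satisfied · (0,4)A 3/3 satisfied · (0,5)A 3/3 satisfied · (0,6)A 1/2 not
Row 1: (1,0)A 1/1 satisfied · (1,2)B 0/2 not · (1,3)A 2/3 satisfied · (1,4)A 3/3 satisfied · (1,5)A 3/4 satisfied · (1,6)B 0/3 not
Row 2: (2,0)A 2/2 satisfied · (2,5)A 2/2 satisfied · (2,6)A 1/2 not
Row 3: (3,0)A 2/2 satisfied · (3,2)A 1/2 not · (3,3)A 1/1 satisfied
Row 4: (4,0)A 1/2 not · (4,2)B 0/2 not · (4,4)B 1/1 satisfied
Row 5: (5,0)B 0/2 not · (5,1)A 1/2 not · (5,2)A 1/2 not · (5,4)B 2/2 satisfied · (5,5)B 1/2 not · (5,6)A 0/1 not
Unsatisfied: (0,1), (0,2), (0,6), (1,2), (1,6), (2,6), (3,2), (4,0), (4,2), (5,0), (5,1), (5,2), (5,5), (5,6) — 14 in total.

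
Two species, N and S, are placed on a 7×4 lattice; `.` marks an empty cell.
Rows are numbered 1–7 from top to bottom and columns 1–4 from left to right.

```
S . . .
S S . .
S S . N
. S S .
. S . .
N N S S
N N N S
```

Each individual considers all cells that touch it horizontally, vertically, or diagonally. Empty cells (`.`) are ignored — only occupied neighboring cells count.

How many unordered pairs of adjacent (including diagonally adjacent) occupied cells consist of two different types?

8

Scan each occupied cell's neighbors to the right and below (and the two forward diagonals) so each pair is counted once.
Row 1: S(1,1)–S(2,1)= S(1,1)–S(2,2)=  → 0/2 unlike.
Row 2: S(2,1)–S(2,2)= S(2,1)–S(3,1)= S(2,1)–S(3,2)= S(2,2)–S(3,2)= S(2,2)–S(3,1)=  → 0/5 unlike.
Row 3: S(3,1)–S(3,2)= S(3,1)–S(4,2)= S(3,2)–S(4,2)= S(3,2)–S(4,3)= N(3,4)–S(4,3)≠  → 1/5 unlike.
Row 4: S(4,2)–S(4,3)= S(4,2)–S(5,2)= S(4,3)–S(5,2)=  → 0/3 unlike.
Row 5: S(5,2)–N(6,2)≠ S(5,2)–S(6,3)= S(5,2)–N(6,1)≠  → 2/3 unlike.
Row 6: N(6,1)–N(6,2)= N(6,1)–N(7,1)= N(6,1)–N(7,2)= N(6,2)–S(6,3)≠ N(6,2)–N(7,2)= N(6,2)–N(7,3)= N(6,2)–N(7,1)= S(6,3)–S(6,4)= S(6,3)–N(7,3)≠ S(6,3)–S(7,4)= S(6,3)–N(7,2)≠ S(6,4)–S(7,4)= S(6,4)–N(7,3)≠  → 4/13 unlike.
Row 7: N(7,1)–N(7,2)= N(7,2)–N(7,3)= N(7,3)–S(7,4)≠  → 1/3 unlike.
Total adjacent occupied pairs: 34; unlike-type pairs: 8.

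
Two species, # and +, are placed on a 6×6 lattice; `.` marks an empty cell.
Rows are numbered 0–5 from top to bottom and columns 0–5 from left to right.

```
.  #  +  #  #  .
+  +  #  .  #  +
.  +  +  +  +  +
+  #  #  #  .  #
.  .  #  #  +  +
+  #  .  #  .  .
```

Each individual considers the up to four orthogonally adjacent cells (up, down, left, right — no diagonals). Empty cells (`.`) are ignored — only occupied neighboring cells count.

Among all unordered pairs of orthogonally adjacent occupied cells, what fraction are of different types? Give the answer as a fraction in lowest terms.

Scan each occupied cell's neighbors to the right and below so each pair is counted once.
From row 0: 4 unlike of 6 pairs (running 4/6).
From row 1: 4 unlike of 7 pairs (running 8/13).
From row 2: 4 unlike of 8 pairs (running 12/21).
From row 3: 2 unlike of 6 pairs (running 14/27).
From row 4: 1 unlike of 4 pairs (running 15/31).
From row 5: 1 unlike of 1 pairs (running 16/32).
Total adjacent occupied pairs: 32; unlike-type pairs: 16.
16/32 reduces to 1/2.

1/2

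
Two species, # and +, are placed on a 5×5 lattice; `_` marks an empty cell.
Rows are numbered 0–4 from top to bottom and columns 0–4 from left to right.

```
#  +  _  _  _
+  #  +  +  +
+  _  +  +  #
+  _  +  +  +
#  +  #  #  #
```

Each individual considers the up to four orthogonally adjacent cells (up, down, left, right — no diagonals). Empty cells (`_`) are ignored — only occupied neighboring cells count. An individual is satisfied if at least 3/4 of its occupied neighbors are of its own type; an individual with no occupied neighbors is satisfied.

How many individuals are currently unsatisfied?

Row 0: (0,0)# 0/2 not · (0,1)+ 0/2 not
Row 1: (1,0)+ 1/3 not · (1,1)# 0/3 not · (1,2)+ 2/3 not · (1,3)+ 3/3 satisfied · (1,4)+ 1/2 not
Row 2: (2,0)+ 2/2 satisfied · (2,2)+ 3/3 satisfied · (2,3)+ 3/4 satisfied · (2,4)# 0/3 not
Row 3: (3,0)+ 1/2 not · (3,2)+ 2/3 not · (3,3)+ 3/4 satisfied · (3,4)+ 1/3 not
Row 4: (4,0)# 0/2 not · (4,1)+ 0/2 not · (4,2)# 1/3 not · (4,3)# 2/3 not · (4,4)# 1/2 not
Unsatisfied: (0,0), (0,1), (1,0), (1,1), (1,2), (1,4), (2,4), (3,0), (3,2), (3,4), (4,0), (4,1), (4,2), (4,3), (4,4) — 15 in total.

15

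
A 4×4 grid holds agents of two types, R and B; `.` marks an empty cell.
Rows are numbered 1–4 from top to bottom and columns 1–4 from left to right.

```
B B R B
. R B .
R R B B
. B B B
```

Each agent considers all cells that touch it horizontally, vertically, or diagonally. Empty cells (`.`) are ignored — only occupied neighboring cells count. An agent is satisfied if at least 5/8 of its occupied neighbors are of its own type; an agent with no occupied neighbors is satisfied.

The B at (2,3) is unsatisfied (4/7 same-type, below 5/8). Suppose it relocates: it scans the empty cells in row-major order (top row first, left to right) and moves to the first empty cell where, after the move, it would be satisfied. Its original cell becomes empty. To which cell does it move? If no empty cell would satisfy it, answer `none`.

Vacating (2,3). Empty cells in order:
  (2,1): 2/5 same-type → still unsatisfied.
  (2,4): 3/4 same-type → satisfied — stop here.

(2,4)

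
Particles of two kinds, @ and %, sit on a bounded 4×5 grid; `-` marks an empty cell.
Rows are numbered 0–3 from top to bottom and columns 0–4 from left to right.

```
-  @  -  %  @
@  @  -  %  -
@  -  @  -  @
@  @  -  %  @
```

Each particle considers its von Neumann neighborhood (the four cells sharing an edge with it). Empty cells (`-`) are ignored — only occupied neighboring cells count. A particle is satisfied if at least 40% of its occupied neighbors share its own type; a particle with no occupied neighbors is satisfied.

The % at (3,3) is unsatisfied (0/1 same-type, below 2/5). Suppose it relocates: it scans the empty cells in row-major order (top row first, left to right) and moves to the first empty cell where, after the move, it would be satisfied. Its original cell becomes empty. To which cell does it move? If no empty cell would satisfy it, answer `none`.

Vacating (3,3). Empty cells in order:
  (0,0): 0/2 same-type → still unsatisfied.
  (0,2): 1/2 same-type → satisfied — stop here.

(0,2)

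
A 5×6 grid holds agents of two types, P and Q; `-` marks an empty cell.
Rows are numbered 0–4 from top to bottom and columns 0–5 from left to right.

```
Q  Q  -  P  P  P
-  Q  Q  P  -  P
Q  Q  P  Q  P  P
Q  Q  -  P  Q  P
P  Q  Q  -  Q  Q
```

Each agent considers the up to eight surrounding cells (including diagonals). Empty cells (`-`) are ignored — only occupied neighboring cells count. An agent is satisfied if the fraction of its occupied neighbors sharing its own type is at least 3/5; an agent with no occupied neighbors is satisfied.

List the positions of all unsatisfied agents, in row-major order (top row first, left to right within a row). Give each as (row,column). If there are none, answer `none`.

(1,2), (2,2), (2,3), (3,3), (3,4), (3,5), (4,0), (4,4)

(0,0)Q 2/2 ok
(0,1)Q 3/3 ok
(0,3)P 2/3 ok
(0,4)P 4/4 ok
(0,5)P 2/2 ok
(1,1)Q 5/6 ok
(1,2)Q 4/7 unhappy
(1,3)P 4/6 ok
(1,5)P 4/4 ok
(2,0)Q 4/4 ok
(2,1)Q 5/6 ok
(2,2)P 2/7 unhappy
(2,3)Q 2/6 unhappy
(2,4)P 5/7 ok
(2,5)P 3/4 ok
(3,0)Q 4/5 ok
(3,1)Q 5/7 ok
(3,3)P 2/6 unhappy
(3,4)Q 3/7 unhappy
(3,5)P 2/5 unhappy
(4,0)P 0/3 unhappy
(4,1)Q 3/4 ok
(4,2)Q 2/3 ok
(4,4)Q 2/4 unhappy
(4,5)Q 2/3 ok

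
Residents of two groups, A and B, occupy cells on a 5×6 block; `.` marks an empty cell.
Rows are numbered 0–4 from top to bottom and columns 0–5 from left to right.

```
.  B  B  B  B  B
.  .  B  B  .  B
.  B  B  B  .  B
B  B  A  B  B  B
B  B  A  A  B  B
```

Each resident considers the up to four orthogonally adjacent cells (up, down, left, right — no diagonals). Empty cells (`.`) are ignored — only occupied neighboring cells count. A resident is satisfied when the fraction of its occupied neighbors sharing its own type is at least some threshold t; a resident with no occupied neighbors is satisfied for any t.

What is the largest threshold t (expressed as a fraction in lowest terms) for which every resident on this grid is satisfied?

Row 0: (0,1)B 1/1 · (0,2)B 3/3 · (0,3)B 3/3 · (0,4)B 2/2 · (0,5)B 2/2
Row 1: (1,2)B 3/3 · (1,3)B 3/3 · (1,5)B 2/2
Row 2: (2,1)B 2/2 · (2,2)B 3/4 · (2,3)B 3/3 · (2,5)B 2/2
Row 3: (3,0)B 2/2 · (3,1)B 3/4 · (3,2)A 1/4 · (3,3)B 2/4 · (3,4)B 3/3 · (3,5)B 3/3
Row 4: (4,0)B 2/2 · (4,1)B 2/3 · (4,2)A 2/3 · (4,3)A 1/3 · (4,4)B 2/3 · (4,5)B 2/2
The smallest same-type fraction is 1/4 at (3,2), which reduces to 1/4. Any threshold above that leaves this resident unsatisfied.

1/4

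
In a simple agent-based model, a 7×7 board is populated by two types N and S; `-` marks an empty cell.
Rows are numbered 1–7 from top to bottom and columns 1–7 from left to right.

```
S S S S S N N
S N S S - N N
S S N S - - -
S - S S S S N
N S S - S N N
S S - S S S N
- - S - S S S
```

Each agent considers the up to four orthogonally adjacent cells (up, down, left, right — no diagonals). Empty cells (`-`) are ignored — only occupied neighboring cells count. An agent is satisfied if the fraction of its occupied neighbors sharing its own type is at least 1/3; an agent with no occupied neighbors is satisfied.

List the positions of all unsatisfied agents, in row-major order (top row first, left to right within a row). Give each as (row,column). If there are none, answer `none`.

Row 1: (1,1)S 2/2 ✓ · (1,2)S 2/3 ✓ · (1,3)S 3/3 ✓ · (1,4)S 3/3 ✓ · (1,5)S 1/2 ✓ · (1,6)N 2/3 ✓ · (1,7)N 2/2 ✓
Row 2: (2,1)S 2/3 ✓ · (2,2)N 0/4 ✗ · (2,3)S 2/4 ✓ · (2,4)S 3/3 ✓ · (2,6)N 2/2 ✓ · (2,7)N 2/2 ✓
Row 3: (3,1)S 3/3 ✓ · (3,2)S 1/3 ✓ · (3,3)N 0/4 ✗ · (3,4)S 2/3 ✓
Row 4: (4,1)S 1/2 ✓ · (4,3)S 2/3 ✓ · (4,4)S 3/3 ✓ · (4,5)S 3/3 ✓ · (4,6)S 1/3 ✓ · (4,7)N 1/2 ✓
Row 5: (5,1)N 0/3 ✗ · (5,2)S 2/3 ✓ · (5,3)S 2/2 ✓ · (5,5)S 2/3 ✓ · (5,6)N 1/4 ✗ · (5,7)N 3/3 ✓
Row 6: (6,1)S 1/2 ✓ · (6,2)S 2/2 ✓ · (6,4)S 1/1 ✓ · (6,5)S 4/4 ✓ · (6,6)S 2/4 ✓ · (6,7)N 1/3 ✓
Row 7: (7,3)S 0/0 ✓ · (7,5)S 2/2 ✓ · (7,6)S 3/3 ✓ · (7,7)S 1/2 ✓

(2,2), (3,3), (5,1), (5,6)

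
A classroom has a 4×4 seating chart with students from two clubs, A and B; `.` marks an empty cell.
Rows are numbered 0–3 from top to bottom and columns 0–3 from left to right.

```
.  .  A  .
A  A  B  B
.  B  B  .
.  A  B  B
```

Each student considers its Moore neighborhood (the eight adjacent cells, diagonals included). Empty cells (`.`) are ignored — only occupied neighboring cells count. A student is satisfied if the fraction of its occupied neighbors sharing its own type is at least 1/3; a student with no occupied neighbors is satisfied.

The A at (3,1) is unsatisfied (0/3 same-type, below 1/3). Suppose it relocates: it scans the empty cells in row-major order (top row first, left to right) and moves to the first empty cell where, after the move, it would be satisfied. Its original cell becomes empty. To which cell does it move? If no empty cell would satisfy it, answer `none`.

(0,0)

Vacating (3,1). Empty cells in order:
  (0,0): 2/2 same-type → satisfied — stop here.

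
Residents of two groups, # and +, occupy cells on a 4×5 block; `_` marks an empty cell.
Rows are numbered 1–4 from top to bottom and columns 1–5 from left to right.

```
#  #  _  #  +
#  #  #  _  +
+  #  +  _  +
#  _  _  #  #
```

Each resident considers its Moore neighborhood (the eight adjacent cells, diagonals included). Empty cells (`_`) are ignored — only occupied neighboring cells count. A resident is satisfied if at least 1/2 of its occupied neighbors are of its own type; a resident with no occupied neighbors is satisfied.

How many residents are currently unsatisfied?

(1,1)# 3/3 satisfied
(1,2)# 4/4 satisfied
(1,4)# 1/3 not
(1,5)+ 1/2 satisfied
(2,1)# 4/5 satisfied
(2,2)# 5/7 satisfied
(2,3)# 4/5 satisfied
(2,5)+ 2/3 satisfied
(3,1)+ 0/4 not
(3,2)# 4/6 satisfied
(3,3)+ 0/4 not
(3,5)+ 1/3 not
(4,1)# 1/2 satisfied
(4,4)# 1/3 not
(4,5)# 1/2 satisfied
Unsatisfied: (1,4), (3,1), (3,3), (3,5), (4,4) — 5 in total.

5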